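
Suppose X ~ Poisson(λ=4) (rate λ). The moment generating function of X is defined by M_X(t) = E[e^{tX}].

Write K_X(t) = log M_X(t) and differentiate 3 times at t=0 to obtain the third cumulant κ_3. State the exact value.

κ_3 = K′′′(0) = 4

M_X(t) = e^(4*e^(t) - 4)
K_X(t) = log M_X(t) = 4*e^(t) - 4
K′(t) = 4*e^(t)
K′′(t) = 4*e^(t)
K′′′(t) = 4*e^(t)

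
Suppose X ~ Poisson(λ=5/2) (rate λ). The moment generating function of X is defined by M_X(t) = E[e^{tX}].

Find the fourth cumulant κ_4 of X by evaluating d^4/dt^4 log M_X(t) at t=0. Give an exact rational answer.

M_X(t) = e^(5*e^(t)/2 - 5/2)
K_X(t) = log M_X(t) = 5*e^(t)/2 - 5/2
D^4[K](t) = 5*e^(t)/2

κ_4 = D^4[K](0) = 5/2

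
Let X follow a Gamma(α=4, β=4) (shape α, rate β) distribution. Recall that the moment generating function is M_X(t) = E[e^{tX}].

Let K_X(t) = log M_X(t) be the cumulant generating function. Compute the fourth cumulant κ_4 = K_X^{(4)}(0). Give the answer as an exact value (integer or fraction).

M_X(t) = 256/(4 - t)^4
K_X(t) = log M_X(t) = -4*log(4 - t) + 8*log(2)
dK/dt = -4/(t - 4)
d^2K/dt^2 = 4/(t^2 - 8*t + 16)
d^3K/dt^3 = -8/(t^3 - 12*t^2 + 48*t - 64)
d^4K/dt^4 = 24/(t^4 - 16*t^3 + 96*t^2 - 256*t + 256)

κ_4 = d^4K/dt^4 |_{t=0} = 3/32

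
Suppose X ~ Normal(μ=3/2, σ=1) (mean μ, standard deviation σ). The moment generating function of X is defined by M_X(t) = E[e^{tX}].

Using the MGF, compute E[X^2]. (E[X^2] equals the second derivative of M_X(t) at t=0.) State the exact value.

M_X(t) = e^(t^2/2 + 3*t/2)
M^(2)(t) = t^2*e^(3*t/2)*e^(t^2/2) + 3*t*e^(3*t/2)*e^(t^2/2) + 13*e^(3*t/2)*e^(t^2/2)/4

E[X^2] = M^(2)(0) = 13/4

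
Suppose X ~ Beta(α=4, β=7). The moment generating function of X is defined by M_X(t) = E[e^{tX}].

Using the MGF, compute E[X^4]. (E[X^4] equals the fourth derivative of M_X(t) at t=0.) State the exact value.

E[X^4] = M′′′′(0) = 5/143

M_X(t) = ₁F₁(4; 11; t)
M′(t) = 4*₁F₁(5; 12; t)/11
M′′(t) = 5*₁F₁(6; 13; t)/33
M′′′(t) = 10*₁F₁(7; 14; t)/143
M′′′′(t) = 5*₁F₁(8; 15; t)/143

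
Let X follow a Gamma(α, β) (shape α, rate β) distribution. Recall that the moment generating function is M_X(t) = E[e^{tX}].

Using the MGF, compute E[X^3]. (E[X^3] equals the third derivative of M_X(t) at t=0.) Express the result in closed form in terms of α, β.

M_X(t) = (β/(β - t))^α
dM/dt = -α*β^α*(1/(β - t))^α/(-β + t)
d^2M/dt^2 = (α^2*β^α*(1/(β - t))^α + α*β^α*(1/(β - t))^α)/(β^2 - 2*β*t + t^2)
d^3M/dt^3 = (-α^3*β^α*(1/(β - t))^α - 3*α^2*β^α*(1/(β - t))^α - 2*α*β^α*(1/(β - t))^α)/(-β^3 + 3*β^2*t - 3*β*t^2 + t^3)

E[X^3] = d^3M/dt^3 |_{t=0} = α*(α^2 + 3*α + 2)/β^3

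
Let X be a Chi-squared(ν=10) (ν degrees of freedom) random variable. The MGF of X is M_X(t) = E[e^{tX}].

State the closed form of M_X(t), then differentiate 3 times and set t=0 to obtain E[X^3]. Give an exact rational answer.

E[X^3] = M^(3)(0) = 1680

M_X(t) = (1 - 2*t)^(-5)
M^(3)(t) = 1680/(256*t^8 - 1024*t^7 + 1792*t^6 - 1792*t^5 + 1120*t^4 - 448*t^3 + 112*t^2 - 16*t + 1)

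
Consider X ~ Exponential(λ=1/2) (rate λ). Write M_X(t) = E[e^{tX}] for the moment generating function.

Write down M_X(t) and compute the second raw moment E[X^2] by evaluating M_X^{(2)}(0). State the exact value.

M_X(t) = 1/(2*(1/2 - t))
M^(2)(t) = -8/(8*t^3 - 12*t^2 + 6*t - 1)

E[X^2] = M^(2)(0) = 8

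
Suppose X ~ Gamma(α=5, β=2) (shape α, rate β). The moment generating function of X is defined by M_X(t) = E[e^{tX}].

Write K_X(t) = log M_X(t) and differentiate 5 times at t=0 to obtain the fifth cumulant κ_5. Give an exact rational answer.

M_X(t) = 32/(2 - t)^5
K_X(t) = log M_X(t) = -5*log(2 - t) + 5*log(2)
K^(5)(t) = -120/(t^5 - 10*t^4 + 40*t^3 - 80*t^2 + 80*t - 32)

κ_5 = K^(5)(0) = 15/4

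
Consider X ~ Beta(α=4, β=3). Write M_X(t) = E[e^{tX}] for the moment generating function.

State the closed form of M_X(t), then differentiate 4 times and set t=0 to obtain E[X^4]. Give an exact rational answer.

E[X^4] = D^4[M](0) = 1/6

M_X(t) = ₁F₁(4; 7; t)
D^4[M](t) = ₁F₁(8; 11; t)/6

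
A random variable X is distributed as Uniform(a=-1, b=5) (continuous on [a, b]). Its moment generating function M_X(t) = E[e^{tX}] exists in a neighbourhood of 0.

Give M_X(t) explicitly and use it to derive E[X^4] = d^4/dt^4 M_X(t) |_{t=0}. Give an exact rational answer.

M_X(t) = (e^(5*t) - e^(-t))/(6*t)
M^(4)(t) = (625*t^4*e^(6*t) - t^4 - 500*t^3*e^(6*t) - 4*t^3 + 300*t^2*e^(6*t) - 12*t^2 - 120*t*e^(6*t) - 24*t + 24*e^(6*t) - 24)*e^(-t)/(6*t^5)

E[X^4] = M^(4)(0) = 521/5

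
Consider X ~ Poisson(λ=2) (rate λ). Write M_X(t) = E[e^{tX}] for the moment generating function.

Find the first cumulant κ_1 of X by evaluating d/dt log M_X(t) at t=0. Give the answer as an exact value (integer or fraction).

κ_1 = D[K](0) = 2

M_X(t) = e^(2*e^(t) - 2)
K_X(t) = log M_X(t) = 2*e^(t) - 2
D[K](t) = 2*e^(t)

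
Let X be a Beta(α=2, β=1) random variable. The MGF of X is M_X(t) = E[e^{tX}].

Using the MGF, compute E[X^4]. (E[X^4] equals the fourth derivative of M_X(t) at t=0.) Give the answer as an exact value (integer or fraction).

E[X^4] = D^4[M](0) = 1/3

M_X(t) = ₁F₁(2; 3; t)
D^4[M](t) = ₁F₁(6; 7; t)/3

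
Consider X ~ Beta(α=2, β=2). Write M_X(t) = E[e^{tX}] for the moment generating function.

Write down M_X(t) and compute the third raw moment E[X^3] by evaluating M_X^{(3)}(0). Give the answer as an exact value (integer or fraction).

M_X(t) = ₁F₁(2; 4; t)
M^(3)(t) = ₁F₁(5; 7; t)/5

E[X^3] = M^(3)(0) = 1/5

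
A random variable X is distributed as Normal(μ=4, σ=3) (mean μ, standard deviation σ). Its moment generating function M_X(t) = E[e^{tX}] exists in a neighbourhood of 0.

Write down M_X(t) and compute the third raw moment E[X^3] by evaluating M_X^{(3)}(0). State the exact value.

M_X(t) = e^(9*t^2/2 + 4*t)
M^(3)(t) = 729*t^3*e^(4*t)*e^(9*t^2/2) + 972*t^2*e^(4*t)*e^(9*t^2/2) + 675*t*e^(4*t)*e^(9*t^2/2) + 172*e^(4*t)*e^(9*t^2/2)

E[X^3] = M^(3)(0) = 172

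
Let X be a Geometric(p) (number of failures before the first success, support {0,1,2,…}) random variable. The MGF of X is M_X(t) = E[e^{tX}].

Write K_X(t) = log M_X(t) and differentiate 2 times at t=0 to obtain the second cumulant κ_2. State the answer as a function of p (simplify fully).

M_X(t) = p/(-(1 - p)*e^(t) + 1)
K_X(t) = log M_X(t) = log(p) - log(-(1 - p)*e^(t) + 1)
dK/dt = (-p*e^(t) + e^(t))/(p*e^(t) - e^(t) + 1)
d^2K/dt^2 = (-p*e^(t) + e^(t))/(p^2*e^(2*t) - 2*p*e^(2*t) + 2*p*e^(t) + e^(2*t) - 2*e^(t) + 1)

κ_2 = d^2K/dt^2 |_{t=0} = (1 - p)/p^2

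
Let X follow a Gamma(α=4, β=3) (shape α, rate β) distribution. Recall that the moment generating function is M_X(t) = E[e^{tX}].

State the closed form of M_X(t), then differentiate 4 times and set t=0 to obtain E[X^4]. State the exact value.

M_X(t) = 81/(3 - t)^4
dM/dt = -324/(t^5 - 15*t^4 + 90*t^3 - 270*t^2 + 405*t - 243)
d^2M/dt^2 = 1620/(t^6 - 18*t^5 + 135*t^4 - 540*t^3 + 1215*t^2 - 1458*t + 729)
d^3M/dt^3 = -9720/(t^7 - 21*t^6 + 189*t^5 - 945*t^4 + 2835*t^3 - 5103*t^2 + 5103*t - 2187)
d^4M/dt^4 = 68040/(t^8 - 24*t^7 + 252*t^6 - 1512*t^5 + 5670*t^4 - 13608*t^3 + 20412*t^2 - 17496*t + 6561)

E[X^4] = d^4M/dt^4 |_{t=0} = 280/27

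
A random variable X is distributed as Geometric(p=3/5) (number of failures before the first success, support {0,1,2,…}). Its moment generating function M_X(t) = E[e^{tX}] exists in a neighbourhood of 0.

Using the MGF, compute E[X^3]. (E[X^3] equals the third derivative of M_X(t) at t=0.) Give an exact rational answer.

M_X(t) = 3/(5*(1 - 2*e^(t)/5))
M′(t) = 6*e^(t)/(4*e^(2*t) - 20*e^(t) + 25)
M′′(t) = (-12*e^(2*t) - 30*e^(t))/(8*e^(3*t) - 60*e^(2*t) + 150*e^(t) - 125)
M′′′(t) = (24*e^(3*t) + 240*e^(2*t) + 150*e^(t))/(16*e^(4*t) - 160*e^(3*t) + 600*e^(2*t) - 1000*e^(t) + 625)

E[X^3] = M′′′(0) = 46/9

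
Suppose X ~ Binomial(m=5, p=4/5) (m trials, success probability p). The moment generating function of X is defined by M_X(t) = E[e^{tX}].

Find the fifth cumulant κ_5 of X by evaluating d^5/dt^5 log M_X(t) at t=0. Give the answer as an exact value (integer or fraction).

κ_5 = d^5K/dt^5 |_{t=0} = 276/625

M_X(t) = (4*e^(t)/5 + 1/5)^5
K_X(t) = log M_X(t) = 5*log(4*e^(t)/5 + 1/5)
dK/dt = 20*e^(t)/(4*e^(t) + 1)
d^2K/dt^2 = 20*e^(t)/(16*e^(2*t) + 8*e^(t) + 1)
d^3K/dt^3 = (-80*e^(2*t) + 20*e^(t))/(64*e^(3*t) + 48*e^(2*t) + 12*e^(t) + 1)
d^4K/dt^4 = (320*e^(3*t) - 320*e^(2*t) + 20*e^(t))/(256*e^(4*t) + 256*e^(3*t) + 96*e^(2*t) + 16*e^(t) + 1)
d^5K/dt^5 = (-1280*e^(4*t) + 3520*e^(3*t) - 880*e^(2*t) + 20*e^(t))/(1024*e^(5*t) + 1280*e^(4*t) + 640*e^(3*t) + 160*e^(2*t) + 20*e^(t) + 1)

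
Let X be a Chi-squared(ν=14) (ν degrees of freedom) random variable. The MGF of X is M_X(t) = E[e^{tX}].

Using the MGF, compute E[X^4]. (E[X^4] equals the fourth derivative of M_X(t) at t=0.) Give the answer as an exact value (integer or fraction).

M_X(t) = (1 - 2*t)^(-7)
D^4[M](t) = -80640/(2048*t^11 - 11264*t^10 + 28160*t^9 - 42240*t^8 + 42240*t^7 - 29568*t^6 + 14784*t^5 - 5280*t^4 + 1320*t^3 - 220*t^2 + 22*t - 1)

E[X^4] = D^4[M](0) = 80640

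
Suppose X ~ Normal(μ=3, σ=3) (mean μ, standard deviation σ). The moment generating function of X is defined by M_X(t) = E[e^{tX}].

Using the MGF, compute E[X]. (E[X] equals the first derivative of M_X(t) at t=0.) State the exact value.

E[X] = M^(1)(0) = 3

M_X(t) = e^(9*t^2/2 + 3*t)
M^(1)(t) = 9*t*e^(3*t)*e^(9*t^2/2) + 3*e^(3*t)*e^(9*t^2/2)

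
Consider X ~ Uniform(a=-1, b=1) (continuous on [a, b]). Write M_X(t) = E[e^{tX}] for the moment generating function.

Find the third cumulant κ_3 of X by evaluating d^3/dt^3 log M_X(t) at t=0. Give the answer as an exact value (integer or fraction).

κ_3 = K^(3)(0) = 0

M_X(t) = (e^(t) - e^(-t))/(2*t)
K_X(t) = log M_X(t) = -log(t) + log(e^(t) - e^(-t)) - log(2)
K^(3)(t) = (8*t^3*e^(4*t) + 8*t^3*e^(2*t) - 2*e^(6*t) + 6*e^(4*t) - 6*e^(2*t) + 2)/(t^3*e^(6*t) - 3*t^3*e^(4*t) + 3*t^3*e^(2*t) - t^3)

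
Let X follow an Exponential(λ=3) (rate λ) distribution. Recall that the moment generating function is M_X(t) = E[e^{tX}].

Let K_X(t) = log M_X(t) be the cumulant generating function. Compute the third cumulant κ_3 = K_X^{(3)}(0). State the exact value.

M_X(t) = 3/(3 - t)
K_X(t) = log M_X(t) = -log(3 - t) + log(3)
K^(3)(t) = -2/(t^3 - 9*t^2 + 27*t - 27)

κ_3 = K^(3)(0) = 2/27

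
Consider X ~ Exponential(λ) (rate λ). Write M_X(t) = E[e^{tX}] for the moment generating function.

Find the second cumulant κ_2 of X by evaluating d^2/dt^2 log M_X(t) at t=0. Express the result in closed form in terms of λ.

κ_2 = D^2[K](0) = λ^(-2)

M_X(t) = λ/(λ - t)
K_X(t) = log M_X(t) = log(λ) - log(λ - t)
D^2[K](t) = 1/(λ^2 - 2*λ*t + t^2)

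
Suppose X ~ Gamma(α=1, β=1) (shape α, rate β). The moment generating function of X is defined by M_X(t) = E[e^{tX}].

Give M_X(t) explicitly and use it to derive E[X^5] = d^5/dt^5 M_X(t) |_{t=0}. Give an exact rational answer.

M_X(t) = 1/(1 - t)
dM/dt = 1/(t^2 - 2*t + 1)
d^2M/dt^2 = -2/(t^3 - 3*t^2 + 3*t - 1)
d^3M/dt^3 = 6/(t^4 - 4*t^3 + 6*t^2 - 4*t + 1)
d^4M/dt^4 = -24/(t^5 - 5*t^4 + 10*t^3 - 10*t^2 + 5*t - 1)
d^5M/dt^5 = 120/(t^6 - 6*t^5 + 15*t^4 - 20*t^3 + 15*t^2 - 6*t + 1)

E[X^5] = d^5M/dt^5 |_{t=0} = 120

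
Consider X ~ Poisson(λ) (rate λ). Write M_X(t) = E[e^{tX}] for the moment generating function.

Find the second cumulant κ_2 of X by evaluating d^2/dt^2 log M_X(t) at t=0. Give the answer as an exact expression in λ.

κ_2 = D^2[K](0) = λ

M_X(t) = e^(λ*(e^(t) - 1))
K_X(t) = log M_X(t) = λ*(e^(t) - 1)
D^2[K](t) = λ*e^(t)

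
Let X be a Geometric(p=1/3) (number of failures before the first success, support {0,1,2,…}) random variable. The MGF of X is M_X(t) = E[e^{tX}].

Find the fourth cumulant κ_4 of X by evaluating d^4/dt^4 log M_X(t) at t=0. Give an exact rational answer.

M_X(t) = 1/(3*(1 - 2*e^(t)/3))
K_X(t) = log M_X(t) = -log(1 - 2*e^(t)/3) - log(3)
D^4[K](t) = (24*e^(3*t) + 144*e^(2*t) + 54*e^(t))/(16*e^(4*t) - 96*e^(3*t) + 216*e^(2*t) - 216*e^(t) + 81)

κ_4 = D^4[K](0) = 222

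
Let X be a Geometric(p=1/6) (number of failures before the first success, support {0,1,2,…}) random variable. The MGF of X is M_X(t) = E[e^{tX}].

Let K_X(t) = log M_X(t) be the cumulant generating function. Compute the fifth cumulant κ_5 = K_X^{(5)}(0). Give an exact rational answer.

M_X(t) = 1/(6*(1 - 5*e^(t)/6))
K_X(t) = log M_X(t) = -log(1 - 5*e^(t)/6) - log(6)
D^5[K](t) = (-3750*e^(4*t) - 49500*e^(3*t) - 59400*e^(2*t) - 6480*e^(t))/(3125*e^(5*t) - 18750*e^(4*t) + 45000*e^(3*t) - 54000*e^(2*t) + 32400*e^(t) - 7776)

κ_5 = D^5[K](0) = 119130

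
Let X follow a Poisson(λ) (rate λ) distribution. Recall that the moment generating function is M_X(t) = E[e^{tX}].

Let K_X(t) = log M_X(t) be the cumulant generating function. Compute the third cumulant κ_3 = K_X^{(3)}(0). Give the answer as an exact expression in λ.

M_X(t) = e^(λ*(e^(t) - 1))
K_X(t) = log M_X(t) = λ*(e^(t) - 1)
dK/dt = λ*e^(t)
d^2K/dt^2 = λ*e^(t)
d^3K/dt^3 = λ*e^(t)

κ_3 = d^3K/dt^3 |_{t=0} = λ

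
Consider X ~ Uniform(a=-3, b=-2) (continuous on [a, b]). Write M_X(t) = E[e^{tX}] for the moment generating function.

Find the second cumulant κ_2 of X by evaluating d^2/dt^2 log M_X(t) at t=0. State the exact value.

M_X(t) = (e^(-2*t) - e^(-3*t))/t
K_X(t) = log M_X(t) = -log(t) + log(e^(-2*t) - e^(-3*t))
K^(2)(t) = (-t^2*e^(t) + e^(2*t) - 2*e^(t) + 1)/(t^2*e^(2*t) - 2*t^2*e^(t) + t^2)

κ_2 = K^(2)(0) = 1/12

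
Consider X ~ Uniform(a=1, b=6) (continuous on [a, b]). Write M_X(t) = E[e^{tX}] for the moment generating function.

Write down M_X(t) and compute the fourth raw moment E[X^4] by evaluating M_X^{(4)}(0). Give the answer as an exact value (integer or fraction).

E[X^4] = D^4[M](0) = 311

M_X(t) = (e^(6*t) - e^(t))/(5*t)
D^4[M](t) = (1296*t^4*e^(6*t) - t^4*e^(t) - 864*t^3*e^(6*t) + 4*t^3*e^(t) + 432*t^2*e^(6*t) - 12*t^2*e^(t) - 144*t*e^(6*t) + 24*t*e^(t) + 24*e^(6*t) - 24*e^(t))/(5*t^5)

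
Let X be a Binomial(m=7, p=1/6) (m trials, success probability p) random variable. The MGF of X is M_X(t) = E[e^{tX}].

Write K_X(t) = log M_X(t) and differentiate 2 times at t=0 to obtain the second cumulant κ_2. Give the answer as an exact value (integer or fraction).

M_X(t) = (e^(t)/6 + 5/6)^7
K_X(t) = log M_X(t) = 7*log(e^(t)/6 + 5/6)
K′(t) = 7*e^(t)/(e^(t) + 5)
K′′(t) = 35*e^(t)/(e^(2*t) + 10*e^(t) + 25)

κ_2 = K′′(0) = 35/36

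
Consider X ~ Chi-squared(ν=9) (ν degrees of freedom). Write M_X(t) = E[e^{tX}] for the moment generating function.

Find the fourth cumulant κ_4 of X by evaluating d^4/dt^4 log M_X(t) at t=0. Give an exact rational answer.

κ_4 = d^4K/dt^4 |_{t=0} = 432

M_X(t) = (1 - 2*t)^(-9/2)
K_X(t) = log M_X(t) = -9*log(1 - 2*t)/2
dK/dt = -9/(2*t - 1)
d^2K/dt^2 = 18/(4*t^2 - 4*t + 1)
d^3K/dt^3 = -72/(8*t^3 - 12*t^2 + 6*t - 1)
d^4K/dt^4 = 432/(16*t^4 - 32*t^3 + 24*t^2 - 8*t + 1)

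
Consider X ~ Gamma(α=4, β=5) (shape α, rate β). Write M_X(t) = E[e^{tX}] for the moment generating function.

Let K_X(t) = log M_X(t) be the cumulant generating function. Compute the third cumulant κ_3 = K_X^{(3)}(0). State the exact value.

κ_3 = d^3K/dt^3 |_{t=0} = 8/125

M_X(t) = 625/(5 - t)^4
K_X(t) = log M_X(t) = -4*log(5 - t) + 4*log(5)
dK/dt = -4/(t - 5)
d^2K/dt^2 = 4/(t^2 - 10*t + 25)
d^3K/dt^3 = -8/(t^3 - 15*t^2 + 75*t - 125)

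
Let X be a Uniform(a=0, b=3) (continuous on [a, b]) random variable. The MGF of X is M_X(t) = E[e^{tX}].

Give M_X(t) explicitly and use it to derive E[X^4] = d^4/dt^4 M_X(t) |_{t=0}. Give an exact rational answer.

M_X(t) = (e^(3*t) - 1)/(3*t)
M′(t) = (3*t*e^(3*t) - e^(3*t) + 1)/(3*t^2)
M′′(t) = (9*t^2*e^(3*t) - 6*t*e^(3*t) + 2*e^(3*t) - 2)/(3*t^3)
M′′′(t) = (9*t^3*e^(3*t) - 9*t^2*e^(3*t) + 6*t*e^(3*t) - 2*e^(3*t) + 2)/t^4
M′′′′(t) = (27*t^4*e^(3*t) - 36*t^3*e^(3*t) + 36*t^2*e^(3*t) - 24*t*e^(3*t) + 8*e^(3*t) - 8)/t^5

E[X^4] = M′′′′(0) = 81/5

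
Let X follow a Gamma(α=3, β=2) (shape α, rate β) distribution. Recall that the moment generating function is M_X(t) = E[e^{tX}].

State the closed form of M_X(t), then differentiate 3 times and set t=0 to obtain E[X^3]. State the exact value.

E[X^3] = M^(3)(0) = 15/2

M_X(t) = 8/(2 - t)^3
M^(3)(t) = 480/(t^6 - 12*t^5 + 60*t^4 - 160*t^3 + 240*t^2 - 192*t + 64)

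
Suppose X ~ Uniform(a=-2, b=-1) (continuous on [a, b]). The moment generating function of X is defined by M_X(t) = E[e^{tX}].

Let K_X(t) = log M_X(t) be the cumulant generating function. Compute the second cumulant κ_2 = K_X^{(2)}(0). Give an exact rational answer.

M_X(t) = (e^(-t) - e^(-2*t))/t
K_X(t) = log M_X(t) = -log(t) + log(e^(-t) - e^(-2*t))
D^2[K](t) = (-t^2*e^(t) + e^(2*t) - 2*e^(t) + 1)/(t^2*e^(2*t) - 2*t^2*e^(t) + t^2)

κ_2 = D^2[K](0) = 1/12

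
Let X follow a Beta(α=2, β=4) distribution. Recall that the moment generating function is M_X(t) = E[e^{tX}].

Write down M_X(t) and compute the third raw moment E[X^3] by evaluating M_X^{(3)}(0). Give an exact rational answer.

M_X(t) = ₁F₁(2; 6; t)
D^3[M](t) = ₁F₁(5; 9; t)/14

E[X^3] = D^3[M](0) = 1/14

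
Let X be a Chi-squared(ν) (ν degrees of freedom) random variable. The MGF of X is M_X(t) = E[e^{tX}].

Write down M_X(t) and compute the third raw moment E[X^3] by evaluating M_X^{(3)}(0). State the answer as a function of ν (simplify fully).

M_X(t) = (1 - 2*t)^(-ν/2)
M^(3)(t) = (-ν^3 - 6*ν^2 - 8*ν)/(8*t^3*(1 - 2*t)^(ν/2) - 12*t^2*(1 - 2*t)^(ν/2) + 6*t*(1 - 2*t)^(ν/2) - (1 - 2*t)^(ν/2))

E[X^3] = M^(3)(0) = ν*(ν^2 + 6*ν + 8)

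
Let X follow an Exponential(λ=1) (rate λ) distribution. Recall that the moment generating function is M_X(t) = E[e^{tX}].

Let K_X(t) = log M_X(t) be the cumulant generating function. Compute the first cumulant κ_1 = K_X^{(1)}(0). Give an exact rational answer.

κ_1 = K′(0) = 1

M_X(t) = 1/(1 - t)
K_X(t) = log M_X(t) = -log(1 - t)
K′(t) = -1/(t - 1)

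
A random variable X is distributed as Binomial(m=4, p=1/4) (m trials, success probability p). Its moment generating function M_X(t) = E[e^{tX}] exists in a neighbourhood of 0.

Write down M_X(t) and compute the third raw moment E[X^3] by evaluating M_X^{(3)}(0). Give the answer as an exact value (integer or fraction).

M_X(t) = (e^(t)/4 + 3/4)^4
M^(3)(t) = e^(4*t)/4 + 81*e^(3*t)/64 + 27*e^(2*t)/16 + 27*e^(t)/64

E[X^3] = M^(3)(0) = 29/8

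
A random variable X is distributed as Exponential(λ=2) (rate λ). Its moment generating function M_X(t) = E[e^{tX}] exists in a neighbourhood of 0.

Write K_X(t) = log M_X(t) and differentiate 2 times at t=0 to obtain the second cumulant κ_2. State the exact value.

κ_2 = d^2K/dt^2 |_{t=0} = 1/4

M_X(t) = 2/(2 - t)
K_X(t) = log M_X(t) = -log(2 - t) + log(2)
dK/dt = -1/(t - 2)
d^2K/dt^2 = 1/(t^2 - 4*t + 4)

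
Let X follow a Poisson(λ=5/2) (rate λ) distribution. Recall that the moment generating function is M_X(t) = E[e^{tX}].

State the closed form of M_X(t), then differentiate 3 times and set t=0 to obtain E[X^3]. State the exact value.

M_X(t) = e^(5*e^(t)/2 - 5/2)
D^3[M](t) = (125*e^(3*t)*e^(5*e^(t)/2) + 150*e^(2*t)*e^(5*e^(t)/2) + 20*e^(t)*e^(5*e^(t)/2))*e^(-5/2)/8

E[X^3] = D^3[M](0) = 295/8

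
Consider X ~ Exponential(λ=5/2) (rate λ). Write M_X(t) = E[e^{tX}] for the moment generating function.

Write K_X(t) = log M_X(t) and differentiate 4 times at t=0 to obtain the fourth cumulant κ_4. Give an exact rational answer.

κ_4 = D^4[K](0) = 96/625

M_X(t) = 5/(2*(5/2 - t))
K_X(t) = log M_X(t) = -log(5/2 - t) - log(2) + log(5)
D^4[K](t) = 96/(16*t^4 - 160*t^3 + 600*t^2 - 1000*t + 625)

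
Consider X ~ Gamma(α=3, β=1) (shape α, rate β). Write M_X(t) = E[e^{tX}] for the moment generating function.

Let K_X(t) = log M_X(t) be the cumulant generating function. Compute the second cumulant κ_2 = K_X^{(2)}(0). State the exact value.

κ_2 = D^2[K](0) = 3

M_X(t) = (1 - t)^(-3)
K_X(t) = log M_X(t) = -3*log(1 - t)
D^2[K](t) = 3/(t^2 - 2*t + 1)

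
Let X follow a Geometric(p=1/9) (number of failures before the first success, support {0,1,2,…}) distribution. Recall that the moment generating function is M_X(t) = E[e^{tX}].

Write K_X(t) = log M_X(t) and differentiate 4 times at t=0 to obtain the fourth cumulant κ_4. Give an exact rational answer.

κ_4 = D^4[K](0) = 31176

M_X(t) = 1/(9*(1 - 8*e^(t)/9))
K_X(t) = log M_X(t) = -log(1 - 8*e^(t)/9) - 2*log(3)
D^4[K](t) = (4608*e^(3*t) + 20736*e^(2*t) + 5832*e^(t))/(4096*e^(4*t) - 18432*e^(3*t) + 31104*e^(2*t) - 23328*e^(t) + 6561)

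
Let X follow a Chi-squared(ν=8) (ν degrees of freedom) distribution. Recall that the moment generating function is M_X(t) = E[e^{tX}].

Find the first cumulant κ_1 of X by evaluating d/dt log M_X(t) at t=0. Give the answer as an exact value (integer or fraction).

M_X(t) = (1 - 2*t)^(-4)
K_X(t) = log M_X(t) = -4*log(1 - 2*t)
K^(1)(t) = -8/(2*t - 1)

κ_1 = K^(1)(0) = 8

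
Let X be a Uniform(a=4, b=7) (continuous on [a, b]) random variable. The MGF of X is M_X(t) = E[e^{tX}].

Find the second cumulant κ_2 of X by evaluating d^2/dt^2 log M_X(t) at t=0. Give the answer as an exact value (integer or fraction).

κ_2 = d^2K/dt^2 |_{t=0} = 3/4

M_X(t) = (e^(7*t) - e^(4*t))/(3*t)
K_X(t) = log M_X(t) = -log(t) + log(e^(7*t) - e^(4*t)) - log(3)
dK/dt = (7*t*e^(3*t) - 4*t - e^(3*t) + 1)/(t*e^(3*t) - t)
d^2K/dt^2 = (-9*t^2*e^(3*t) + e^(6*t) - 2*e^(3*t) + 1)/(t^2*e^(6*t) - 2*t^2*e^(3*t) + t^2)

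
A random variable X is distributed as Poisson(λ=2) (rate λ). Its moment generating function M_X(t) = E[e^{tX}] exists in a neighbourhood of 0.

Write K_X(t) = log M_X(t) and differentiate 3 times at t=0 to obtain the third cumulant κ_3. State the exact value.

κ_3 = D^3[K](0) = 2

M_X(t) = e^(2*e^(t) - 2)
K_X(t) = log M_X(t) = 2*e^(t) - 2
D^3[K](t) = 2*e^(t)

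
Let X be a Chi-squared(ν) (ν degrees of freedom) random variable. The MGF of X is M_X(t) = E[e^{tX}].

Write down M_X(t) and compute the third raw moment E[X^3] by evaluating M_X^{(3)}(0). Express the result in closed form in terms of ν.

E[X^3] = M^(3)(0) = ν*(ν^2 + 6*ν + 8)

M_X(t) = (1 - 2*t)^(-ν/2)
M^(3)(t) = (-ν^3 - 6*ν^2 - 8*ν)/(8*t^3*(1 - 2*t)^(ν/2) - 12*t^2*(1 - 2*t)^(ν/2) + 6*t*(1 - 2*t)^(ν/2) - (1 - 2*t)^(ν/2))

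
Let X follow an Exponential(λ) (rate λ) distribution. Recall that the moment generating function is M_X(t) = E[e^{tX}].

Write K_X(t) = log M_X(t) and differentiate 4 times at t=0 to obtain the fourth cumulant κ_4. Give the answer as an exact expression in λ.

M_X(t) = λ/(λ - t)
K_X(t) = log M_X(t) = log(λ) - log(λ - t)
dK/dt = -1/(-λ + t)
d^2K/dt^2 = 1/(λ^2 - 2*λ*t + t^2)
d^3K/dt^3 = -2/(-λ^3 + 3*λ^2*t - 3*λ*t^2 + t^3)
d^4K/dt^4 = 6/(λ^4 - 4*λ^3*t + 6*λ^2*t^2 - 4*λ*t^3 + t^4)

κ_4 = d^4K/dt^4 |_{t=0} = 6/λ^4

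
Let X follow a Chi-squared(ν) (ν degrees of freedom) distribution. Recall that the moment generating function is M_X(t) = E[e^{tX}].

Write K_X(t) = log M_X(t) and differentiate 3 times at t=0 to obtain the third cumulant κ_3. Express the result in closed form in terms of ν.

M_X(t) = (1 - 2*t)^(-ν/2)
K_X(t) = log M_X(t) = -ν*log(1 - 2*t)/2
K′(t) = -ν/(2*t - 1)
K′′(t) = 2*ν/(4*t^2 - 4*t + 1)
K′′′(t) = -8*ν/(8*t^3 - 12*t^2 + 6*t - 1)

κ_3 = K′′′(0) = 8*ν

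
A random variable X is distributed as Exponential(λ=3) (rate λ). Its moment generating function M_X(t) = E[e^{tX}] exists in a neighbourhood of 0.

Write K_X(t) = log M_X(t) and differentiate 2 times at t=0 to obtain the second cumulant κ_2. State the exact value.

κ_2 = K^(2)(0) = 1/9

M_X(t) = 3/(3 - t)
K_X(t) = log M_X(t) = -log(3 - t) + log(3)
K^(2)(t) = 1/(t^2 - 6*t + 9)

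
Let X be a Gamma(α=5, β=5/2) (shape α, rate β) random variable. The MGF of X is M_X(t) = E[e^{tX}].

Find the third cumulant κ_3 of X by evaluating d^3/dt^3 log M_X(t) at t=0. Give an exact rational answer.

κ_3 = d^3K/dt^3 |_{t=0} = 16/25

M_X(t) = 3125/(32*(5/2 - t)^5)
K_X(t) = log M_X(t) = -5*log(5/2 - t) - 5*log(2) + 5*log(5)
dK/dt = -10/(2*t - 5)
d^2K/dt^2 = 20/(4*t^2 - 20*t + 25)
d^3K/dt^3 = -80/(8*t^3 - 60*t^2 + 150*t - 125)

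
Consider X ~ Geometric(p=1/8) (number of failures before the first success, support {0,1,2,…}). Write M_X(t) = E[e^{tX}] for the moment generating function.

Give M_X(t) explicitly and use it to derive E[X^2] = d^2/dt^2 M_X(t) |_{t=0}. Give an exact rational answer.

M_X(t) = 1/(8*(1 - 7*e^(t)/8))
D^2[M](t) = (-49*e^(2*t) - 56*e^(t))/(343*e^(3*t) - 1176*e^(2*t) + 1344*e^(t) - 512)

E[X^2] = D^2[M](0) = 105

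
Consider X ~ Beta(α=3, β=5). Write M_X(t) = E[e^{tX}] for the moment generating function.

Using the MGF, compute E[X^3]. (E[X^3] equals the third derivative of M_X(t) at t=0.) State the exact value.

E[X^3] = M′′′(0) = 1/12

M_X(t) = ₁F₁(3; 8; t)
M′(t) = 3*₁F₁(4; 9; t)/8
M′′(t) = ₁F₁(5; 10; t)/6
M′′′(t) = ₁F₁(6; 11; t)/12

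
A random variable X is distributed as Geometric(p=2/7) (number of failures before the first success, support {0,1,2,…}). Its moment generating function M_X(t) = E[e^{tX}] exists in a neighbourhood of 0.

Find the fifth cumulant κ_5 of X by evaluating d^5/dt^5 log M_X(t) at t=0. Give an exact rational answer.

κ_5 = d^5K/dt^5 |_{t=0} = 5565

M_X(t) = 2/(7*(1 - 5*e^(t)/7))
K_X(t) = log M_X(t) = -log(1 - 5*e^(t)/7) - log(7) + log(2)
dK/dt = -5*e^(t)/(5*e^(t) - 7)
d^2K/dt^2 = 35*e^(t)/(25*e^(2*t) - 70*e^(t) + 49)
d^3K/dt^3 = (-175*e^(2*t) - 245*e^(t))/(125*e^(3*t) - 525*e^(2*t) + 735*e^(t) - 343)
d^4K/dt^4 = (875*e^(3*t) + 4900*e^(2*t) + 1715*e^(t))/(625*e^(4*t) - 3500*e^(3*t) + 7350*e^(2*t) - 6860*e^(t) + 2401)
d^5K/dt^5 = (-4375*e^(4*t) - 67375*e^(3*t) - 94325*e^(2*t) - 12005*e^(t))/(3125*e^(5*t) - 21875*e^(4*t) + 61250*e^(3*t) - 85750*e^(2*t) + 60025*e^(t) - 16807)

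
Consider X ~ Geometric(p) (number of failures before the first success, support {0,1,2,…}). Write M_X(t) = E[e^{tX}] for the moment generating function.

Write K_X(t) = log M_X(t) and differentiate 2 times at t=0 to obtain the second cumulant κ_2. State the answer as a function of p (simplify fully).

M_X(t) = p/(-(1 - p)*e^(t) + 1)
K_X(t) = log M_X(t) = log(p) - log(-(1 - p)*e^(t) + 1)
K^(2)(t) = (-p*e^(t) + e^(t))/(p^2*e^(2*t) - 2*p*e^(2*t) + 2*p*e^(t) + e^(2*t) - 2*e^(t) + 1)

κ_2 = K^(2)(0) = (1 - p)/p^2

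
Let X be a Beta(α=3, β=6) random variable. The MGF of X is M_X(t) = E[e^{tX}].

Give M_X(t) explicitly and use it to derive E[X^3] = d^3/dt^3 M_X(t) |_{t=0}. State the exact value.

E[X^3] = d^3M/dt^3 |_{t=0} = 2/33

M_X(t) = ₁F₁(3; 9; t)
dM/dt = ₁F₁(4; 10; t)/3
d^2M/dt^2 = 2*₁F₁(5; 11; t)/15
d^3M/dt^3 = 2*₁F₁(6; 12; t)/33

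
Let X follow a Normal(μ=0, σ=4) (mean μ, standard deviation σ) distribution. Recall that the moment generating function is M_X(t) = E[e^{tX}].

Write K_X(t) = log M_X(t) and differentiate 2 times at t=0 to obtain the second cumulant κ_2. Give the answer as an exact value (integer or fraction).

M_X(t) = e^(8*t^2)
K_X(t) = log M_X(t) = 8*t^2
K^(2)(t) = 16

κ_2 = K^(2)(0) = 16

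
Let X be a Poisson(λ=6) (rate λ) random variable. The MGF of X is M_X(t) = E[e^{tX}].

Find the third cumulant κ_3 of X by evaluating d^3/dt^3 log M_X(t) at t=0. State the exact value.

κ_3 = K^(3)(0) = 6

M_X(t) = e^(6*e^(t) - 6)
K_X(t) = log M_X(t) = 6*e^(t) - 6
K^(3)(t) = 6*e^(t)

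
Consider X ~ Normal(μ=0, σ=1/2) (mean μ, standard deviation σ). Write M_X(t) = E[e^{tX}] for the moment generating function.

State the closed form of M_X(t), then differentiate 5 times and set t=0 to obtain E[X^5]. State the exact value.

E[X^5] = M′′′′′(0) = 0

M_X(t) = e^(t^2/8)
M′(t) = t*e^(t^2/8)/4
M′′(t) = t^2*e^(t^2/8)/16 + e^(t^2/8)/4
M′′′(t) = t^3*e^(t^2/8)/64 + 3*t*e^(t^2/8)/16
M′′′′(t) = t^4*e^(t^2/8)/256 + 3*t^2*e^(t^2/8)/32 + 3*e^(t^2/8)/16
M′′′′′(t) = t^5*e^(t^2/8)/1024 + 5*t^3*e^(t^2/8)/128 + 15*t*e^(t^2/8)/64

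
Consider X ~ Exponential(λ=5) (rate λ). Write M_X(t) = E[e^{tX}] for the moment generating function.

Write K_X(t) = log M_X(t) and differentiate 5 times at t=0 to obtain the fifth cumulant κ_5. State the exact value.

M_X(t) = 5/(5 - t)
K_X(t) = log M_X(t) = -log(5 - t) + log(5)
K^(5)(t) = -24/(t^5 - 25*t^4 + 250*t^3 - 1250*t^2 + 3125*t - 3125)

κ_5 = K^(5)(0) = 24/3125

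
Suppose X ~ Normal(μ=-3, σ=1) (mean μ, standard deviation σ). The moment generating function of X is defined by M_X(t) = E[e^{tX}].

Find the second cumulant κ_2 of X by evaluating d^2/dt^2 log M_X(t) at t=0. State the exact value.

M_X(t) = e^(t^2/2 - 3*t)
K_X(t) = log M_X(t) = t^2/2 - 3*t
dK/dt = t - 3
d^2K/dt^2 = 1

κ_2 = d^2K/dt^2 |_{t=0} = 1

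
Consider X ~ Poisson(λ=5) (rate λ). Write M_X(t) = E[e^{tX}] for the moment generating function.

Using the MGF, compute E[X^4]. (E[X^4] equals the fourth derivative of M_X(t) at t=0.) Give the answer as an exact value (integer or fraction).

E[X^4] = M′′′′(0) = 1555

M_X(t) = e^(5*e^(t) - 5)
M′(t) = 5*e^(-5)*e^(t)*e^(5*e^(t))
M′′(t) = (25*e^(2*t)*e^(5*e^(t)) + 5*e^(t)*e^(5*e^(t)))*e^(-5)
M′′′(t) = (125*e^(3*t)*e^(5*e^(t)) + 75*e^(2*t)*e^(5*e^(t)) + 5*e^(t)*e^(5*e^(t)))*e^(-5)
M′′′′(t) = (625*e^(4*t)*e^(5*e^(t)) + 750*e^(3*t)*e^(5*e^(t)) + 175*e^(2*t)*e^(5*e^(t)) + 5*e^(t)*e^(5*e^(t)))*e^(-5)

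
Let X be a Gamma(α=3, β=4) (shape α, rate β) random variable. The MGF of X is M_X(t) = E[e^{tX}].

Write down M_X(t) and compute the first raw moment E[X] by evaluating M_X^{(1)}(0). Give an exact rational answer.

E[X] = D[M](0) = 3/4

M_X(t) = 64/(4 - t)^3
D[M](t) = 192/(t^4 - 16*t^3 + 96*t^2 - 256*t + 256)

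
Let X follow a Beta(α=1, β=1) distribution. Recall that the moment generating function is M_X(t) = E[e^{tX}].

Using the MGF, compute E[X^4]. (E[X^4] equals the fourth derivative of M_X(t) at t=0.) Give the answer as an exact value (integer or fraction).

M_X(t) = ₁F₁(1; 2; t)
D^4[M](t) = ₁F₁(5; 6; t)/5

E[X^4] = D^4[M](0) = 1/5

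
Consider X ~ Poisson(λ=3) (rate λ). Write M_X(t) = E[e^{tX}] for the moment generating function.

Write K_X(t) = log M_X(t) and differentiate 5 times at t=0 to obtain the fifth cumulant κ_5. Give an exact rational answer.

κ_5 = d^5K/dt^5 |_{t=0} = 3

M_X(t) = e^(3*e^(t) - 3)
K_X(t) = log M_X(t) = 3*e^(t) - 3
dK/dt = 3*e^(t)
d^2K/dt^2 = 3*e^(t)
d^3K/dt^3 = 3*e^(t)
d^4K/dt^4 = 3*e^(t)
d^5K/dt^5 = 3*e^(t)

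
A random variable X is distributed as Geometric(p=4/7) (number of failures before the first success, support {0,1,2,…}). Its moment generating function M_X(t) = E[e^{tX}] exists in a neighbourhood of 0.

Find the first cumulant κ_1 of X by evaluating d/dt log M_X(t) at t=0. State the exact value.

M_X(t) = 4/(7*(1 - 3*e^(t)/7))
K_X(t) = log M_X(t) = -log(1 - 3*e^(t)/7) - log(7) + 2*log(2)
K^(1)(t) = -3*e^(t)/(3*e^(t) - 7)

κ_1 = K^(1)(0) = 3/4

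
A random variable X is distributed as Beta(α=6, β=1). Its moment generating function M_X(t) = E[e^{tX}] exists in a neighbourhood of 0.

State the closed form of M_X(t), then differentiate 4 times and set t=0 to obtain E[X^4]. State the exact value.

M_X(t) = ₁F₁(6; 7; t)
dM/dt = 6*₁F₁(7; 8; t)/7
d^2M/dt^2 = 3*₁F₁(8; 9; t)/4
d^3M/dt^3 = 2*₁F₁(9; 10; t)/3
d^4M/dt^4 = 3*₁F₁(10; 11; t)/5

E[X^4] = d^4M/dt^4 |_{t=0} = 3/5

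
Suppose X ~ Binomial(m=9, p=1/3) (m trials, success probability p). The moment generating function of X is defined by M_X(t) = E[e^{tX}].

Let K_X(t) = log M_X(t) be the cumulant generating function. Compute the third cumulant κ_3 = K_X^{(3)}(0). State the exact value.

M_X(t) = (e^(t)/3 + 2/3)^9
K_X(t) = log M_X(t) = 9*log(e^(t)/3 + 2/3)
dK/dt = 9*e^(t)/(e^(t) + 2)
d^2K/dt^2 = 18*e^(t)/(e^(2*t) + 4*e^(t) + 4)
d^3K/dt^3 = (-18*e^(2*t) + 36*e^(t))/(e^(3*t) + 6*e^(2*t) + 12*e^(t) + 8)

κ_3 = d^3K/dt^3 |_{t=0} = 2/3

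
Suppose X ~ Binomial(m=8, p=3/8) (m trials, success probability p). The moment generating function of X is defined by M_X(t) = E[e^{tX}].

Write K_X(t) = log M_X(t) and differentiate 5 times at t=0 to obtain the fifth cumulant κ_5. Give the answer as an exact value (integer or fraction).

κ_5 = D^5[K](0) = -435/512

M_X(t) = (3*e^(t)/8 + 5/8)^8
K_X(t) = log M_X(t) = 8*log(3*e^(t)/8 + 5/8)
D^5[K](t) = (-3240*e^(4*t) + 59400*e^(3*t) - 99000*e^(2*t) + 15000*e^(t))/(243*e^(5*t) + 2025*e^(4*t) + 6750*e^(3*t) + 11250*e^(2*t) + 9375*e^(t) + 3125)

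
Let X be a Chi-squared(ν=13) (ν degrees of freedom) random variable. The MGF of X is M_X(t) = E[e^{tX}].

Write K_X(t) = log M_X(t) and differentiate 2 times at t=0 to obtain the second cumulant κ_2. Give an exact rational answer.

κ_2 = d^2K/dt^2 |_{t=0} = 26

M_X(t) = (1 - 2*t)^(-13/2)
K_X(t) = log M_X(t) = -13*log(1 - 2*t)/2
dK/dt = -13/(2*t - 1)
d^2K/dt^2 = 26/(4*t^2 - 4*t + 1)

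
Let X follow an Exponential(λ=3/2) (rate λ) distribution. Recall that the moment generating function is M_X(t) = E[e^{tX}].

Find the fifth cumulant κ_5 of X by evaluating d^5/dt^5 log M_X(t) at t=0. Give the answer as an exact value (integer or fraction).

κ_5 = K^(5)(0) = 256/81

M_X(t) = 3/(2*(3/2 - t))
K_X(t) = log M_X(t) = -log(3/2 - t) - log(2) + log(3)
K^(5)(t) = -768/(32*t^5 - 240*t^4 + 720*t^3 - 1080*t^2 + 810*t - 243)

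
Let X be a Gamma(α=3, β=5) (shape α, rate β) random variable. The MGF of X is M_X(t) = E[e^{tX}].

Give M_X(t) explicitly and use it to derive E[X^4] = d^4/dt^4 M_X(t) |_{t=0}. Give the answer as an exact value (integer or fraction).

E[X^4] = d^4M/dt^4 |_{t=0} = 72/125

M_X(t) = 125/(5 - t)^3
dM/dt = 375/(t^4 - 20*t^3 + 150*t^2 - 500*t + 625)
d^2M/dt^2 = -1500/(t^5 - 25*t^4 + 250*t^3 - 1250*t^2 + 3125*t - 3125)
d^3M/dt^3 = 7500/(t^6 - 30*t^5 + 375*t^4 - 2500*t^3 + 9375*t^2 - 18750*t + 15625)
d^4M/dt^4 = -45000/(t^7 - 35*t^6 + 525*t^5 - 4375*t^4 + 21875*t^3 - 65625*t^2 + 109375*t - 78125)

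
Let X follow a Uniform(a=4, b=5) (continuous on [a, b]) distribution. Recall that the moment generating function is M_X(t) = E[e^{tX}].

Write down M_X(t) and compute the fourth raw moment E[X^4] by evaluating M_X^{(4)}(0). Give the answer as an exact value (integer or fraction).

M_X(t) = (e^(5*t) - e^(4*t))/t

E[X^4] = D^4[M](0) = 2101/5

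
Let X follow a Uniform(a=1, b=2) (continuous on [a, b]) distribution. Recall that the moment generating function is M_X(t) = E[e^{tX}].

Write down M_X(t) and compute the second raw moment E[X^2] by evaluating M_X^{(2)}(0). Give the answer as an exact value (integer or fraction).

M_X(t) = (e^(2*t) - e^(t))/t
M^(2)(t) = (4*t^2*e^(2*t) - t^2*e^(t) - 4*t*e^(2*t) + 2*t*e^(t) + 2*e^(2*t) - 2*e^(t))/t^3

E[X^2] = M^(2)(0) = 7/3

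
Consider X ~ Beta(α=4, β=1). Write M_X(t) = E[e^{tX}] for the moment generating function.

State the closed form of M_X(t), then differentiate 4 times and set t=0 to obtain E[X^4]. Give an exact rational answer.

E[X^4] = d^4M/dt^4 |_{t=0} = 1/2

M_X(t) = ₁F₁(4; 5; t)
dM/dt = 4*₁F₁(5; 6; t)/5
d^2M/dt^2 = 2*₁F₁(6; 7; t)/3
d^3M/dt^3 = 4*₁F₁(7; 8; t)/7
d^4M/dt^4 = ₁F₁(8; 9; t)/2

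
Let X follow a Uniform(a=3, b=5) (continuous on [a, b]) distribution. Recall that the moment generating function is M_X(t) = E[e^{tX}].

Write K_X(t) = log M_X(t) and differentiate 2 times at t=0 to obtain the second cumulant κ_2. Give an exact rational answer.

M_X(t) = (e^(5*t) - e^(3*t))/(2*t)
K_X(t) = log M_X(t) = -log(t) + log(e^(5*t) - e^(3*t)) - log(2)
D^2[K](t) = (-4*t^2*e^(2*t) + e^(4*t) - 2*e^(2*t) + 1)/(t^2*e^(4*t) - 2*t^2*e^(2*t) + t^2)

κ_2 = D^2[K](0) = 1/3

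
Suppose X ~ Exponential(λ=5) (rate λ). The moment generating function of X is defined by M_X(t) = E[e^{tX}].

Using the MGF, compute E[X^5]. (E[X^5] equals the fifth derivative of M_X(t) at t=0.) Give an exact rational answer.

E[X^5] = d^5M/dt^5 |_{t=0} = 24/625

M_X(t) = 5/(5 - t)
dM/dt = 5/(t^2 - 10*t + 25)
d^2M/dt^2 = -10/(t^3 - 15*t^2 + 75*t - 125)
d^3M/dt^3 = 30/(t^4 - 20*t^3 + 150*t^2 - 500*t + 625)
d^4M/dt^4 = -120/(t^5 - 25*t^4 + 250*t^3 - 1250*t^2 + 3125*t - 3125)
d^5M/dt^5 = 600/(t^6 - 30*t^5 + 375*t^4 - 2500*t^3 + 9375*t^2 - 18750*t + 15625)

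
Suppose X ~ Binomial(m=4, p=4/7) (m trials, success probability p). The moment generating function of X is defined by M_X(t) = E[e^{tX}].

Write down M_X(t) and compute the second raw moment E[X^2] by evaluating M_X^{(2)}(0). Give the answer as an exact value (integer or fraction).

M_X(t) = (4*e^(t)/7 + 3/7)^4
M^(2)(t) = 4096*e^(4*t)/2401 + 6912*e^(3*t)/2401 + 3456*e^(2*t)/2401 + 432*e^(t)/2401

E[X^2] = M^(2)(0) = 304/49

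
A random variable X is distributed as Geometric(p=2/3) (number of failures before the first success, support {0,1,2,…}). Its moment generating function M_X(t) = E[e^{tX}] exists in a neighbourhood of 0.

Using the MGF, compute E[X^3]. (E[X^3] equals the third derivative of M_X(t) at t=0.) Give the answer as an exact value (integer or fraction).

E[X^3] = M^(3)(0) = 11/4

M_X(t) = 2/(3*(1 - e^(t)/3))
M^(3)(t) = (2*e^(3*t) + 24*e^(2*t) + 18*e^(t))/(e^(4*t) - 12*e^(3*t) + 54*e^(2*t) - 108*e^(t) + 81)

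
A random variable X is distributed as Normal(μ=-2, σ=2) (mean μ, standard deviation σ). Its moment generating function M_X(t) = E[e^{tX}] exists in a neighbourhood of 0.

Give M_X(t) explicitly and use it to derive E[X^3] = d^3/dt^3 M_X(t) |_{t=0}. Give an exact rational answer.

M_X(t) = e^(2*t^2 - 2*t)
M′(t) = 4*t*e^(-2*t)*e^(2*t^2) - 2*e^(-2*t)*e^(2*t^2)
M′′(t) = (16*t^2*e^(2*t^2) - 16*t*e^(2*t^2) + 8*e^(2*t^2))*e^(-2*t)
M′′′(t) = (64*t^3*e^(2*t^2) - 96*t^2*e^(2*t^2) + 96*t*e^(2*t^2) - 32*e^(2*t^2))*e^(-2*t)

E[X^3] = M′′′(0) = -32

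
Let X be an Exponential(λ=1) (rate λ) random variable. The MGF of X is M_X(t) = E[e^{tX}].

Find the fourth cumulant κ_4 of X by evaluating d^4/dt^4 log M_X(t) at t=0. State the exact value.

M_X(t) = 1/(1 - t)
K_X(t) = log M_X(t) = -log(1 - t)
D^4[K](t) = 6/(t^4 - 4*t^3 + 6*t^2 - 4*t + 1)

κ_4 = D^4[K](0) = 6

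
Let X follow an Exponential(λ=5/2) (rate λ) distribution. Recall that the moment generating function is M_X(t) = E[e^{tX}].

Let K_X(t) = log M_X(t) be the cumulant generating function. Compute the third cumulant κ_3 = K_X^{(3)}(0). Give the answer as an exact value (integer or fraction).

κ_3 = K′′′(0) = 16/125

M_X(t) = 5/(2*(5/2 - t))
K_X(t) = log M_X(t) = -log(5/2 - t) - log(2) + log(5)
K′(t) = -2/(2*t - 5)
K′′(t) = 4/(4*t^2 - 20*t + 25)
K′′′(t) = -16/(8*t^3 - 60*t^2 + 150*t - 125)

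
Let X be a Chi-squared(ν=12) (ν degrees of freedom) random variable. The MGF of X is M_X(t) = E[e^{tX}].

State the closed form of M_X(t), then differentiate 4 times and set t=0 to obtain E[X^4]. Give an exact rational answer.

E[X^4] = d^4M/dt^4 |_{t=0} = 48384

M_X(t) = (1 - 2*t)^(-6)
dM/dt = -12/(128*t^7 - 448*t^6 + 672*t^5 - 560*t^4 + 280*t^3 - 84*t^2 + 14*t - 1)
d^2M/dt^2 = 168/(256*t^8 - 1024*t^7 + 1792*t^6 - 1792*t^5 + 1120*t^4 - 448*t^3 + 112*t^2 - 16*t + 1)
d^3M/dt^3 = -2688/(512*t^9 - 2304*t^8 + 4608*t^7 - 5376*t^6 + 4032*t^5 - 2016*t^4 + 672*t^3 - 144*t^2 + 18*t - 1)
d^4M/dt^4 = 48384/(1024*t^10 - 5120*t^9 + 11520*t^8 - 15360*t^7 + 13440*t^6 - 8064*t^5 + 3360*t^4 - 960*t^3 + 180*t^2 - 20*t + 1)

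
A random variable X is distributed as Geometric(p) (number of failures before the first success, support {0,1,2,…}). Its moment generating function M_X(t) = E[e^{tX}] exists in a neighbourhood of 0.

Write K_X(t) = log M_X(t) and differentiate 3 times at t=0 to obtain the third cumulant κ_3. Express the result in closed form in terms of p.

M_X(t) = p/(-(1 - p)*e^(t) + 1)
K_X(t) = log M_X(t) = log(p) - log(-(1 - p)*e^(t) + 1)
dK/dt = (-p*e^(t) + e^(t))/(p*e^(t) - e^(t) + 1)
d^2K/dt^2 = (-p*e^(t) + e^(t))/(p^2*e^(2*t) - 2*p*e^(2*t) + 2*p*e^(t) + e^(2*t) - 2*e^(t) + 1)

κ_3 = d^3K/dt^3 |_{t=0} = (p^2 - 3*p + 2)/p^3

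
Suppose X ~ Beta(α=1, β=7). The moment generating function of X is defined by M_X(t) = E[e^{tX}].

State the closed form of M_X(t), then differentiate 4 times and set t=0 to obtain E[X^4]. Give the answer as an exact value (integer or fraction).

E[X^4] = d^4M/dt^4 |_{t=0} = 1/330

M_X(t) = ₁F₁(1; 8; t)
dM/dt = ₁F₁(2; 9; t)/8
d^2M/dt^2 = ₁F₁(3; 10; t)/36
d^3M/dt^3 = ₁F₁(4; 11; t)/120
d^4M/dt^4 = ₁F₁(5; 12; t)/330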